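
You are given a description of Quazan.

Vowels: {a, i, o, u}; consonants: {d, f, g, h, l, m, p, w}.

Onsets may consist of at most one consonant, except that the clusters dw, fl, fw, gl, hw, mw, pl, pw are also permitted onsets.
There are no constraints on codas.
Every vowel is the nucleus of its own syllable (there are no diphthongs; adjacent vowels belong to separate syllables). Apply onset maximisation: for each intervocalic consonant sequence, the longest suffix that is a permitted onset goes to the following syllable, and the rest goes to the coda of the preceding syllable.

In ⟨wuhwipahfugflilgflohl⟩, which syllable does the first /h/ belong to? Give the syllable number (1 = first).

The vowels are u, i, a, u, i, o — 6 nuclei, so 6 syllables.
/u…i/ gap (V1→V2): cluster /hw/ — /hw/ is itself a permitted onset, so the whole cluster goes right; preceding coda = ∅.
/i…a/ gap (V2→V3): /p/ is a single consonant, so it becomes the next onset.
/a…u/ gap (V3→V4): /hf/; trying suffixes from longest down, /f/ is the first permitted one, so coda /h/ | onset /f/.
/u…i/ gap (V4→V5): /gfl/ — longest licit onset from the right is /fl/, leaving /g/ as coda.
/i…o/ gap (V5→V6): cluster /lgfl/ — the longest permitted-onset suffix is /fl/; onset = /fl/, preceding coda = /lg/.
Result: wu.hwi.pah.fug.flilg.flohl.
The first /h/ is in the onset of syllable 2 (/hwi/).

2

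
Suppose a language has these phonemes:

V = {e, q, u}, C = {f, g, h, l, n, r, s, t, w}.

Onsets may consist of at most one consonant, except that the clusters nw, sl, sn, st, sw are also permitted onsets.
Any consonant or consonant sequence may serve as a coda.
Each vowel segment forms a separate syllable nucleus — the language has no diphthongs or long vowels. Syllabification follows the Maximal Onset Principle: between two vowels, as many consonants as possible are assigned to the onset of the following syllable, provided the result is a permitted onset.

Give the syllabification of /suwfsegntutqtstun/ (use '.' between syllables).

suwf.segn.tu.tqt.stun

Nuclei (vowels): u, e, u, q, u → 5 syllables.
/u…e/ gap (V1→V2): /wfs/ — longest licit onset from the right is /s/, leaving /wf/ as coda.
/e…u/ gap (V2→V3): /gnt/; trying suffixes from longest down, /t/ is the first permitted one, so coda /gn/ | onset /t/.
/u…q/ gap (V3→V4): just /t/ — single C goes to the following onset.
/q…u/ gap (V4→V5): /tst/; trying suffixes from longest down, /st/ is the first permitted one, so coda /t/ | onset /st/.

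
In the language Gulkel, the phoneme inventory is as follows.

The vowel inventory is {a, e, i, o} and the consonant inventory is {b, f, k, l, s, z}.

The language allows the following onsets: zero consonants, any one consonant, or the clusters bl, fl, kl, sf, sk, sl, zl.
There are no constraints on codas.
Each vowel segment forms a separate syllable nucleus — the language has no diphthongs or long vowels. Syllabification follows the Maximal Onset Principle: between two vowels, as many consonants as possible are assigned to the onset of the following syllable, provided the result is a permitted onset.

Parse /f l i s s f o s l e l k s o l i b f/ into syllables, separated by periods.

Vowels present: i, o, e, o, i; each is a nucleus, giving 5 syllables.
σ1/σ2 boundary: /ssf/; trying suffixes from longest down, /sf/ is the first permitted one, so coda /s/ | onset /sf/.
σ2/σ3 boundary: cluster /sl/ — /sl/ is itself a permitted onset, so the whole cluster goes right; preceding coda = ∅.
σ3/σ4 boundary: /lks/; trying suffixes from longest down, /s/ is the first permitted one, so coda /lk/ | onset /s/.
σ4/σ5 boundary: /l/ is a single consonant, so it becomes the next onset.

flis.sfo.slelk.so.libf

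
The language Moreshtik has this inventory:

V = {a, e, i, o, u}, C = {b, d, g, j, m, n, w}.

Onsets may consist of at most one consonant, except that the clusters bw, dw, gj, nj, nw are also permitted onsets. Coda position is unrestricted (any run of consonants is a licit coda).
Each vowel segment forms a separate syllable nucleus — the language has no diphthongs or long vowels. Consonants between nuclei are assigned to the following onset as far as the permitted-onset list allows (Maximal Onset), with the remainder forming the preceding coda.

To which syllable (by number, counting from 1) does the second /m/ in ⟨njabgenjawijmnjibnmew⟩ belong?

6

The vowels are a, e, a, i, i, e — 6 nuclei, so 6 syllables.
σ1/σ2 boundary: /bg/ splits as /b/ + /g/ (/g/ is the longest suffix that is a licit onset).
σ2/σ3 boundary: /nj/ is a licit onset in full, so it all attaches to the next syllable.
σ3/σ4 boundary: /w/ is a single consonant, so it becomes the next onset.
σ4/σ5 boundary: /jmnj/; trying suffixes from longest down, /nj/ is the first permitted one, so coda /jm/ | onset /nj/.
σ5/σ6 boundary: /bnm/ splits as /bn/ + /m/ (/m/ is the longest suffix that is a licit onset).
So the parse is njab.ge.nja.wijm.njibn.mew.
The second /m/ is in the onset of syllable 6 (/mew/).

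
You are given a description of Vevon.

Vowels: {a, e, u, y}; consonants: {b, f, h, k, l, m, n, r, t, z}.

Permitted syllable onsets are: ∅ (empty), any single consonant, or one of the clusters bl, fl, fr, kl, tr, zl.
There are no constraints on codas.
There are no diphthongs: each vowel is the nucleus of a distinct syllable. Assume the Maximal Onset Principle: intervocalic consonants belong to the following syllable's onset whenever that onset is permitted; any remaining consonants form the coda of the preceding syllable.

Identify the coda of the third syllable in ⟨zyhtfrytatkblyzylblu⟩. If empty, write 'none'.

tk

The vowels are y, y, a, y, y, u — 6 nuclei, so 6 syllables.
V1 /y/ – V2 /y/: /htfr/; trying suffixes from longest down, /fr/ is the first permitted one, so coda /ht/ | onset /fr/.
V2 /y/ – V3 /a/: /t/ → onset of the next syllable (single consonants are always licit onsets).
V3 /a/ – V4 /y/: /tkbl/; trying suffixes from longest down, /bl/ is the first permitted one, so coda /tk/ | onset /bl/.
V4 /y/ – V5 /y/: /z/ is a single consonant, so it becomes the next onset.
V5 /y/ – V6 /u/: /lbl/ splits as /l/ + /bl/ (/bl/ is the longest suffix that is a licit onset).
Putting it together: zyht.fry.tatk.bly.zyl.blu.
Syllable 3 is /tatk/: onset /t/, nucleus /a/, coda /tk/.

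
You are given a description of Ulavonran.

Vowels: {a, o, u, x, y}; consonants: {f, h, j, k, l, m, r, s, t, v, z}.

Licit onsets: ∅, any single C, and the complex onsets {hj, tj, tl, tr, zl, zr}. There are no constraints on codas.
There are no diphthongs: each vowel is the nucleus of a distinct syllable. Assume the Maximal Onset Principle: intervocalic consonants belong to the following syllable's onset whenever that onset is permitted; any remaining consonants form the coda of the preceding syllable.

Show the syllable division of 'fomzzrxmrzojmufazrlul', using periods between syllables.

fomz.zrxmr.zoj.mu.fazr.lul

Vowels present: o, x, o, u, a, u; each is a nucleus, giving 6 syllables.
σ1/σ2 boundary: /mzzr/; trying suffixes from longest down, /zr/ is the first permitted one, so coda /mz/ | onset /zr/.
σ2/σ3 boundary: /mrz/; trying suffixes from longest down, /z/ is the first permitted one, so coda /mr/ | onset /z/.
σ3/σ4 boundary: /jm/ splits as /j/ + /m/ (/m/ is the longest suffix that is a licit onset).
σ4/σ5 boundary: /f/ → onset of the next syllable (single consonants are always licit onsets).
σ5/σ6 boundary: /zrl/ — longest licit onset from the right is /l/, leaving /zr/ as coda.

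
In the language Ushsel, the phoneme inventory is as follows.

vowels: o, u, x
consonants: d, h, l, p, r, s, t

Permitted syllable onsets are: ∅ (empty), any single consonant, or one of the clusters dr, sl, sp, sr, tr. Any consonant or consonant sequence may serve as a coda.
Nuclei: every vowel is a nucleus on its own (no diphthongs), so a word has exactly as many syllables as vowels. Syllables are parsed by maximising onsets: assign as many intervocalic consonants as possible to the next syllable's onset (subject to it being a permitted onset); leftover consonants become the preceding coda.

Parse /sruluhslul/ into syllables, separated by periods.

Vowels present: u, u, u; each is a nucleus, giving 3 syllables.
V1 /u/ – V2 /u/: just /l/ — single C goes to the following onset.
V2 /u/ – V3 /u/: cluster /hsl/ — the longest permitted-onset suffix is /sl/; onset = /sl/, preceding coda = /h/.

sru.luh.slul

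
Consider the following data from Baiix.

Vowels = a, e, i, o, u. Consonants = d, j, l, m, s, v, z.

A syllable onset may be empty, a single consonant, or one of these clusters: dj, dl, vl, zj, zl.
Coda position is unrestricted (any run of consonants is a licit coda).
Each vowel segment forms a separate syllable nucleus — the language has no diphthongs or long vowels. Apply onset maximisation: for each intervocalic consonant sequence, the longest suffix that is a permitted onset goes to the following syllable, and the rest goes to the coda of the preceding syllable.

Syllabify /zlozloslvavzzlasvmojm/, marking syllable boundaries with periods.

Nuclei (vowels): o, o, a, a, o → 5 syllables.
/o…o/ gap (V1→V2): /zl/ — entire cluster is a permitted onset → onset /zl/, coda ∅.
/o…a/ gap (V2→V3): /slv/ splits as /sl/ + /v/ (/v/ is the longest suffix that is a licit onset).
/a…a/ gap (V3→V4): cluster /vzzl/ — the longest permitted-onset suffix is /zl/; onset = /zl/, preceding coda = /vz/.
/a…o/ gap (V4→V5): /svm/ — longest licit onset from the right is /m/, leaving /sv/ as coda.

zlo.zlosl.vavz.zlasv.mojm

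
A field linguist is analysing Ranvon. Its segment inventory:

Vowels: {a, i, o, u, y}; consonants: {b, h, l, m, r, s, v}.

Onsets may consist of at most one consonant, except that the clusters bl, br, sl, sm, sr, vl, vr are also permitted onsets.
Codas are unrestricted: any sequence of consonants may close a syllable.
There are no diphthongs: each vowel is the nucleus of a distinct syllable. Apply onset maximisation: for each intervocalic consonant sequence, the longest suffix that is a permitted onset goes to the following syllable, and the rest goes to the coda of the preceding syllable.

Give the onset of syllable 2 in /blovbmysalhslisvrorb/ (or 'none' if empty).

m

The vowels are o, y, a, i, o — 5 nuclei, so 5 syllables.
σ1/σ2 boundary: /vbm/ — longest licit onset from the right is /m/, leaving /vb/ as coda.
σ2/σ3 boundary: just /s/ — single C goes to the following onset.
σ3/σ4 boundary: /lhsl/; trying suffixes from longest down, /sl/ is the first permitted one, so coda /lh/ | onset /sl/.
σ4/σ5 boundary: /svr/; trying suffixes from longest down, /vr/ is the first permitted one, so coda /s/ | onset /vr/.
Putting it together: blovb.my.salh.slis.vrorb.
Syllable 2 is /my/: onset /m/, nucleus /y/, coda ∅.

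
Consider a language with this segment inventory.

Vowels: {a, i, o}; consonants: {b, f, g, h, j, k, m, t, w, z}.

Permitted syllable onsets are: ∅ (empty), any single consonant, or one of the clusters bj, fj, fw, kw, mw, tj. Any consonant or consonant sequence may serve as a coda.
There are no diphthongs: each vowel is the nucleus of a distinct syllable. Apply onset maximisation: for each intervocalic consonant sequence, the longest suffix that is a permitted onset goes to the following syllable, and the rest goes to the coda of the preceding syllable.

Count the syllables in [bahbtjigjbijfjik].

4

The vowels are a, i, i, i — 4 nuclei, so 4 syllables.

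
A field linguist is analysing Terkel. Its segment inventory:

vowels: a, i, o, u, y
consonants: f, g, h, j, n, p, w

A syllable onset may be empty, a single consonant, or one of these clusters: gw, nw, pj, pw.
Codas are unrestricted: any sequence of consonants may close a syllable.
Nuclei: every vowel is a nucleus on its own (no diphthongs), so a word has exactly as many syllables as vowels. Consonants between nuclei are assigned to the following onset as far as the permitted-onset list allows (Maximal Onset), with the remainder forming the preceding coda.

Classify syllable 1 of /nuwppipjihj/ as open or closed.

Vowels present: u, i, i; each is a nucleus, giving 3 syllables.
V1 /u/ – V2 /i/: /wpp/; trying suffixes from longest down, /p/ is the first permitted one, so coda /wp/ | onset /p/.
V2 /i/ – V3 /i/: /pj/ is a licit onset in full, so it all attaches to the next syllable.
Syllabification: nuwp.pi.pjihj.
Syllable 1 is /nuwp/ with coda /wp/, so it is closed.

closed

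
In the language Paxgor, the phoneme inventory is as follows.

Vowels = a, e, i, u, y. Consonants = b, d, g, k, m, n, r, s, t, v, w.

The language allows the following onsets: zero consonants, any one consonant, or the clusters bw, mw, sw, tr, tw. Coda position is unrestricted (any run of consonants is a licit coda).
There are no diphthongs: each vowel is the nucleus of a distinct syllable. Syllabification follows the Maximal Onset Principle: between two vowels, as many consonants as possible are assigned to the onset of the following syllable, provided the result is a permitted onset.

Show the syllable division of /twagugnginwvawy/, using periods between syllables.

twa.gugn.ginw.va.wy

Vowels present: a, u, i, a, y; each is a nucleus, giving 5 syllables.
/a…u/ gap (V1→V2): /g/ → onset of the next syllable (single consonants are always licit onsets).
/u…i/ gap (V2→V3): /gng/ — longest licit onset from the right is /g/, leaving /gn/ as coda.
/i…a/ gap (V3→V4): /nwv/ splits as /nw/ + /v/ (/v/ is the longest suffix that is a licit onset).
/a…y/ gap (V4→V5): /w/ → onset of the next syllable (single consonants are always licit onsets).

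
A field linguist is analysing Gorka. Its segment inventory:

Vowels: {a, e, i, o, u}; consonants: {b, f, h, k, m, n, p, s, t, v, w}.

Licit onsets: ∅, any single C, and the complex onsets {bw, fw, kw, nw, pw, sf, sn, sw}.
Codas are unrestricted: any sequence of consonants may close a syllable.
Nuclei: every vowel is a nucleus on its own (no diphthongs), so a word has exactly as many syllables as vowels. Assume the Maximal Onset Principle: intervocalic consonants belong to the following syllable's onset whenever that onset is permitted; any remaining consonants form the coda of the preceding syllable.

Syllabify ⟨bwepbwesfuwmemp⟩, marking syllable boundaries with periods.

bwep.bwe.sfuw.memp

Vowels present: e, e, u, e; each is a nucleus, giving 4 syllables.
σ1/σ2 boundary: /pbw/; trying suffixes from longest down, /bw/ is the first permitted one, so coda /p/ | onset /bw/.
σ2/σ3 boundary: /sf/ — entire cluster is a permitted onset → onset /sf/, coda ∅.
σ3/σ4 boundary: /wm/; trying suffixes from longest down, /m/ is the first permitted one, so coda /w/ | onset /m/.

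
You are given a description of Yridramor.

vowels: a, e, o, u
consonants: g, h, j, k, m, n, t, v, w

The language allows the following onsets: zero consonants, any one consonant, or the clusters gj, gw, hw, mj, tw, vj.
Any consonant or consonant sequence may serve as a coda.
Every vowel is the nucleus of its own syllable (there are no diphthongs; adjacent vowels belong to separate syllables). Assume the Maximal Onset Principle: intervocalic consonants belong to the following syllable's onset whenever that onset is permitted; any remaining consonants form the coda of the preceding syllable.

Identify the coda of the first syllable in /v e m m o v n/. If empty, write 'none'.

The vowels are e, o — 2 nuclei, so 2 syllables.
Between /e/ (V1) and /o/ (V2): /mm/; trying suffixes from longest down, /m/ is the first permitted one, so coda /m/ | onset /m/.
Result: vem.movn.
Syllable 1 is /vem/: onset /v/, nucleus /e/, coda /m/.

m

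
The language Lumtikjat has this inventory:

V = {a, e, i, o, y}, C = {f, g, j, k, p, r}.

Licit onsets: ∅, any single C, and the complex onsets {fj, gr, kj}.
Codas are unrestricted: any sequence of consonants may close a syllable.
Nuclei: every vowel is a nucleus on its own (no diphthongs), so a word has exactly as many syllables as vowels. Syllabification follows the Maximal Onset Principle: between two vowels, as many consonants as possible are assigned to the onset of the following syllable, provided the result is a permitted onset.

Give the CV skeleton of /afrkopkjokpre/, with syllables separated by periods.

VCC.CVC.CCVCC.CV

Nuclei (vowels): a, o, o, e → 4 syllables.
σ1/σ2 boundary: /frk/; trying suffixes from longest down, /k/ is the first permitted one, so coda /fr/ | onset /k/.
σ2/σ3 boundary: /pkj/; trying suffixes from longest down, /kj/ is the first permitted one, so coda /p/ | onset /kj/.
σ3/σ4 boundary: cluster /kpr/ — the longest permitted-onset suffix is /r/; onset = /r/, preceding coda = /kp/.
So the parse is afr.kop.kjokp.re.
Mapping each syllable to C/V: /afr/ → VCC, /kop/ → CVC, /kjokp/ → CCVCC, /re/ → CV.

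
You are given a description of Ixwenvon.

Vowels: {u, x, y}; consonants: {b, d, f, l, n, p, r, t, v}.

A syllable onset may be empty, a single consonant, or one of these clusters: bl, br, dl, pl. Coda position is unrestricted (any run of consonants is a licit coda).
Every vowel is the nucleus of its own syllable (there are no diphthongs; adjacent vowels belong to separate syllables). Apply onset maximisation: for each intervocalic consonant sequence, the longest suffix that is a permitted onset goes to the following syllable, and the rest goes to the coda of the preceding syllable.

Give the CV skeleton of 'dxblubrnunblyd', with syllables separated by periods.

Nuclei (vowels): x, u, u, y → 4 syllables.
/x…u/ gap (V1→V2): cluster /bl/ — /bl/ is itself a permitted onset, so the whole cluster goes right; preceding coda = ∅.
/u…u/ gap (V2→V3): /brn/ splits as /br/ + /n/ (/n/ is the longest suffix that is a licit onset).
/u…y/ gap (V3→V4): /nbl/ — longest licit onset from the right is /bl/, leaving /n/ as coda.
Syllabification: dx.blubr.nun.blyd.
Mapping each syllable to C/V: /dx/ → CV, /blubr/ → CCVCC, /nun/ → CVC, /blyd/ → CCVC.

CV.CCVCC.CVC.CCVC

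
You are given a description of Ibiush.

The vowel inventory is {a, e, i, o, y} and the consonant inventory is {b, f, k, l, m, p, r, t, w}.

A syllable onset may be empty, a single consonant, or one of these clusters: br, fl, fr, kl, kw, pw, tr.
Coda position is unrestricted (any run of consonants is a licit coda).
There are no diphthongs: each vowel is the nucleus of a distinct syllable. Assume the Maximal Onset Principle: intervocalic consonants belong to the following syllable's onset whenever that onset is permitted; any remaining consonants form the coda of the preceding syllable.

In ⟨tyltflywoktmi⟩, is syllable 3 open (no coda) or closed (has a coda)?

closed

Vowels present: y, y, o, i; each is a nucleus, giving 4 syllables.
V1 /y/ – V2 /y/: /ltfl/ splits as /lt/ + /fl/ (/fl/ is the longest suffix that is a licit onset).
V2 /y/ – V3 /o/: /w/ → onset of the next syllable (single consonants are always licit onsets).
V3 /o/ – V4 /i/: /ktm/ splits as /kt/ + /m/ (/m/ is the longest suffix that is a licit onset).
Result: tylt.fly.wokt.mi.
Syllable 3 is /wokt/ with coda /kt/, so it is closed.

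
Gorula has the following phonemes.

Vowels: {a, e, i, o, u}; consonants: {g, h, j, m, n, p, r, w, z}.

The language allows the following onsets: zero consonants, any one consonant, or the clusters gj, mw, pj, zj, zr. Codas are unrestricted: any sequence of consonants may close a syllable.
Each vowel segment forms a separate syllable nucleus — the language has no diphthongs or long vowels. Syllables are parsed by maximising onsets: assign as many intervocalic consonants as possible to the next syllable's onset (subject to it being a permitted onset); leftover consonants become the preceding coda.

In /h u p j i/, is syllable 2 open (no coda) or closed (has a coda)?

open

The vowels are u, i — 2 nuclei, so 2 syllables.
V1 /u/ – V2 /i/: /pj/ is a licit onset in full, so it all attaches to the next syllable.
Putting it together: hu.pji.
Syllable 2 is /pji/; it ends in its nucleus with no coda, so it is open.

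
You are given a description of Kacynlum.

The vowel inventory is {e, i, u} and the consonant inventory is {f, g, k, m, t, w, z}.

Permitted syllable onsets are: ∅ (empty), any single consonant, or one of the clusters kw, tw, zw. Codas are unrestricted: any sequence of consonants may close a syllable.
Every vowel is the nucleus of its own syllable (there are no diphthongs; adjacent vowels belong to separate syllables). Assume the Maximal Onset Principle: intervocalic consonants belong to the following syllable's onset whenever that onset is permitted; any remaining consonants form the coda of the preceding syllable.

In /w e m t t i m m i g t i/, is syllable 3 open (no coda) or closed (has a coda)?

Nuclei (vowels): e, i, i, i → 4 syllables.
σ1/σ2 boundary: /mtt/; trying suffixes from longest down, /t/ is the first permitted one, so coda /mt/ | onset /t/.
σ2/σ3 boundary: /mm/; trying suffixes from longest down, /m/ is the first permitted one, so coda /m/ | onset /m/.
σ3/σ4 boundary: cluster /gt/ — the longest permitted-onset suffix is /t/; onset = /t/, preceding coda = /g/.
Syllabification: wemt.tim.mig.ti.
Syllable 3 is /mig/ with coda /g/, so it is closed.

closed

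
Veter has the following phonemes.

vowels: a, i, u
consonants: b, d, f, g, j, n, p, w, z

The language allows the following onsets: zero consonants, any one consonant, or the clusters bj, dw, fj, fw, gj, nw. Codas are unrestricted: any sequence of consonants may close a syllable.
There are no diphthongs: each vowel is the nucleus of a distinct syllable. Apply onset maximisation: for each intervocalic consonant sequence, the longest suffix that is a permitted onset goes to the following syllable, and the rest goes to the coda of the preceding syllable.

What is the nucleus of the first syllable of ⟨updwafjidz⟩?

Vowels present: u, a, i; each is a nucleus, giving 3 syllables.
The first nucleus (vowel 1 from the left) is /u/.

u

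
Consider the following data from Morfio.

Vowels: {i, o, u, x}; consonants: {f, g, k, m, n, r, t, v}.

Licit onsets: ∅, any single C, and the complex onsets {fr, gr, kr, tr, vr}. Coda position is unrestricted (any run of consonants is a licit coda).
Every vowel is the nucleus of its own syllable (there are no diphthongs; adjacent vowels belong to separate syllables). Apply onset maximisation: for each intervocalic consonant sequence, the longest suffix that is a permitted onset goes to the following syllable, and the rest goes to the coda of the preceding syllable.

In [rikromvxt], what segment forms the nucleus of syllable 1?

i

The vowels are i, o, x — 3 nuclei, so 3 syllables.
The first nucleus (vowel 1 from the left) is /i/.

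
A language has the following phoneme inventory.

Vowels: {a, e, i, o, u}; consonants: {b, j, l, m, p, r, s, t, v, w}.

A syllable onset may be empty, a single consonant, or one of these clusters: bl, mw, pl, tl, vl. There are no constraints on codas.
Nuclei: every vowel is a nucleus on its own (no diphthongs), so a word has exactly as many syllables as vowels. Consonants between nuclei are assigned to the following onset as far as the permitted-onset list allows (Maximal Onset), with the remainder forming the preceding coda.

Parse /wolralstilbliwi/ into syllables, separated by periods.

wol.rals.til.bli.wi

The vowels are o, a, i, i, i — 5 nuclei, so 5 syllables.
σ1/σ2 boundary: /lr/ — longest licit onset from the right is /r/, leaving /l/ as coda.
σ2/σ3 boundary: /lst/ splits as /ls/ + /t/ (/t/ is the longest suffix that is a licit onset).
σ3/σ4 boundary: /lbl/ splits as /l/ + /bl/ (/bl/ is the longest suffix that is a licit onset).
σ4/σ5 boundary: /w/ → onset of the next syllable (single consonants are always licit onsets).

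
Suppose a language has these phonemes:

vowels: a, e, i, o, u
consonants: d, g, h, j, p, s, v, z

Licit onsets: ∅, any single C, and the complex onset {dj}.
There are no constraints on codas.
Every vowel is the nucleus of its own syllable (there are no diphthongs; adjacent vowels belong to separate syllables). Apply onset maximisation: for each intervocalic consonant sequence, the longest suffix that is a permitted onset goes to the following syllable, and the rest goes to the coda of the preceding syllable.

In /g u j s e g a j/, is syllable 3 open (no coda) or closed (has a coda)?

Vowels present: u, e, a; each is a nucleus, giving 3 syllables.
σ1/σ2 boundary: /js/ splits as /j/ + /s/ (/s/ is the longest suffix that is a licit onset).
σ2/σ3 boundary: /g/ is a single consonant, so it becomes the next onset.
Result: guj.se.gaj.
Syllable 3 is /gaj/ with coda /j/, so it is closed.

closed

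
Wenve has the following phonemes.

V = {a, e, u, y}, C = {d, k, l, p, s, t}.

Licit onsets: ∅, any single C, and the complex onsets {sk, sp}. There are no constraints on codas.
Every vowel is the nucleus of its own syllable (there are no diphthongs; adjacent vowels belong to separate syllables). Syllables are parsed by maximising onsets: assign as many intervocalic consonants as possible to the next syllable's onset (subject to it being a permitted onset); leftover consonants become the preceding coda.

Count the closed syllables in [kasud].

1

Nuclei (vowels): a, u → 2 syllables.
Between /a/ (V1) and /u/ (V2): /s/ is a single consonant, so it becomes the next onset.
Syllabification: ka.sud.
Classifying each syllable: /ka/ (open), /sud/ (closed).
Closed syllables: 1.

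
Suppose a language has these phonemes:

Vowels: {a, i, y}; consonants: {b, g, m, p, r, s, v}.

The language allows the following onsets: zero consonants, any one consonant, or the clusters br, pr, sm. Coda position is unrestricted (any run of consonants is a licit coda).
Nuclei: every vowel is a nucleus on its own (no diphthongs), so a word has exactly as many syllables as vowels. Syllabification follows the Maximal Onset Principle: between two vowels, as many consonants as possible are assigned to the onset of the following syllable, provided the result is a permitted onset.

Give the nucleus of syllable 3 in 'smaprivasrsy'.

a

The vowels are a, i, a, y — 4 nuclei, so 4 syllables.
The third nucleus (vowel 3 from the left) is /a/.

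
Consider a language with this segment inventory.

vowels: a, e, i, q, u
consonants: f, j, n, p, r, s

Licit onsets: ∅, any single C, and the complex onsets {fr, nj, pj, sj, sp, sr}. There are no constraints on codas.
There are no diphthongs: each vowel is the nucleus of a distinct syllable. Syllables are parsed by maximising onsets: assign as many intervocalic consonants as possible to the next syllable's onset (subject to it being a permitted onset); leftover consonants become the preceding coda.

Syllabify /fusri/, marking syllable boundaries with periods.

fu.sri

Nuclei (vowels): u, i → 2 syllables.
/u…i/ gap (V1→V2): /sr/ — entire cluster is a permitted onset → onset /sr/, coda ∅.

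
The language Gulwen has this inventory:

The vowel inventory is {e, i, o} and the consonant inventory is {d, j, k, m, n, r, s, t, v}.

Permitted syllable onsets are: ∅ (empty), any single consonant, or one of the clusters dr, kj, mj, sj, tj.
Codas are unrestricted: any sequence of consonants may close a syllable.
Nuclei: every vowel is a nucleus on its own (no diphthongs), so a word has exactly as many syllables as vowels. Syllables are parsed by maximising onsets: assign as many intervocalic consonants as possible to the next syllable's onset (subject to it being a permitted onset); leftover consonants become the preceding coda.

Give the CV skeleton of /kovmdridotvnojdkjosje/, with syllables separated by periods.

Vowels present: o, i, o, o, o, e; each is a nucleus, giving 6 syllables.
V1 /o/ – V2 /i/: /vmdr/ splits as /vm/ + /dr/ (/dr/ is the longest suffix that is a licit onset).
V2 /i/ – V3 /o/: just /d/ — single C goes to the following onset.
V3 /o/ – V4 /o/: /tvn/; trying suffixes from longest down, /n/ is the first permitted one, so coda /tv/ | onset /n/.
V4 /o/ – V5 /o/: /jdkj/; trying suffixes from longest down, /kj/ is the first permitted one, so coda /jd/ | onset /kj/.
V5 /o/ – V6 /e/: /sj/ is a licit onset in full, so it all attaches to the next syllable.
So the parse is kovm.dri.dotv.nojd.kjo.sje.
Mapping each syllable to C/V: /kovm/ → CVCC, /dri/ → CCV, /dotv/ → CVCC, /nojd/ → CVCC, /kjo/ → CCV, /sje/ → CCV.

CVCC.CCV.CVCC.CVCC.CCV.CCV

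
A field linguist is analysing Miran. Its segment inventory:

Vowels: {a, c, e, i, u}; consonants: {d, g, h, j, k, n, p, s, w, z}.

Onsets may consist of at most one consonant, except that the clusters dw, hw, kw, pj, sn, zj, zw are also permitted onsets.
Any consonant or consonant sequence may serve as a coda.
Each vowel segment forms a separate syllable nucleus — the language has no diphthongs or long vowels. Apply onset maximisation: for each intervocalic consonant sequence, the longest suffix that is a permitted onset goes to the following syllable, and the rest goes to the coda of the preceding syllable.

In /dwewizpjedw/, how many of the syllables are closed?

2

Vowels present: e, i, e; each is a nucleus, giving 3 syllables.
/e…i/ gap (V1→V2): /w/ → onset of the next syllable (single consonants are always licit onsets).
/i…e/ gap (V2→V3): cluster /zpj/ — the longest permitted-onset suffix is /pj/; onset = /pj/, preceding coda = /z/.
Result: dwe.wiz.pjedw.
Classifying each syllable: /dwe/ (open), /wiz/ (closed), /pjedw/ (closed).
Closed syllables: 2.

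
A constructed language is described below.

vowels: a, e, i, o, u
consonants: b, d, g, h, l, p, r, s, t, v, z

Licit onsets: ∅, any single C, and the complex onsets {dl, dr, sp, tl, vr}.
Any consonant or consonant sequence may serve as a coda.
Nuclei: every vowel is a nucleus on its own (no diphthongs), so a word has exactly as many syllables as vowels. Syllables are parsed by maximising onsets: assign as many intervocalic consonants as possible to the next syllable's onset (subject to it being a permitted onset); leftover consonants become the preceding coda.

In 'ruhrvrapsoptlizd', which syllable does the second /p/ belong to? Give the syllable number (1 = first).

Nuclei (vowels): u, a, o, i → 4 syllables.
Between /u/ (V1) and /a/ (V2): /hrvr/ splits as /hr/ + /vr/ (/vr/ is the longest suffix that is a licit onset).
Between /a/ (V2) and /o/ (V3): /ps/; trying suffixes from longest down, /s/ is the first permitted one, so coda /p/ | onset /s/.
Between /o/ (V3) and /i/ (V4): cluster /ptl/ — the longest permitted-onset suffix is /tl/; onset = /tl/, preceding coda = /p/.
Putting it together: ruhr.vrap.sop.tlizd.
The second /p/ is in the coda of syllable 3 (/sop/).

3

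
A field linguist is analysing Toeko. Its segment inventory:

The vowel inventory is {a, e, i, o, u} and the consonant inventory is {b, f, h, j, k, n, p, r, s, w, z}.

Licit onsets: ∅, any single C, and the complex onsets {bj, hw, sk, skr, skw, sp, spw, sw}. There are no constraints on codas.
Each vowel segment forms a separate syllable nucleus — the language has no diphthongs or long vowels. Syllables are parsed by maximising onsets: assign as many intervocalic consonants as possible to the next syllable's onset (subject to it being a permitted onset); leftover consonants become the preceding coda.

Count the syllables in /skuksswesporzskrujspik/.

5

Vowels present: u, e, o, u, i; each is a nucleus, giving 5 syllables.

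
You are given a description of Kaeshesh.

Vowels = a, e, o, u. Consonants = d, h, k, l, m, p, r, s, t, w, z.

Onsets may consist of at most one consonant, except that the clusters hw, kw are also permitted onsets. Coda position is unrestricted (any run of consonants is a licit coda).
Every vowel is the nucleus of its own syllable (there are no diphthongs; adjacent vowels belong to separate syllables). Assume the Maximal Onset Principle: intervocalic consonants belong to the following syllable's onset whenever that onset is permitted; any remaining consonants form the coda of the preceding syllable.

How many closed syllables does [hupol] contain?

Nuclei (vowels): u, o → 2 syllables.
Between /u/ (V1) and /o/ (V2): just /p/ — single C goes to the following onset.
Syllabification: hu.pol.
Classifying each syllable: /hu/ (open), /pol/ (closed).
Closed syllables: 1.

1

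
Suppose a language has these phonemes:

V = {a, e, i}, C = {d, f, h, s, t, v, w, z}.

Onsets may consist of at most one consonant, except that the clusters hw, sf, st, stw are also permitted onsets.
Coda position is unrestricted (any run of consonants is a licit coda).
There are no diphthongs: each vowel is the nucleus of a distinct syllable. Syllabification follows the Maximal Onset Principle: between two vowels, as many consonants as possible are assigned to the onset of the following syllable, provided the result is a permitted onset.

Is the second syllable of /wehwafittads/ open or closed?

open

Nuclei (vowels): e, a, i, a → 4 syllables.
σ1/σ2 boundary: cluster /hw/ — /hw/ is itself a permitted onset, so the whole cluster goes right; preceding coda = ∅.
σ2/σ3 boundary: /f/ → onset of the next syllable (single consonants are always licit onsets).
σ3/σ4 boundary: /tt/ — longest licit onset from the right is /t/, leaving /t/ as coda.
So the parse is we.hwa.fit.tads.
Syllable 2 is /hwa/; it ends in its nucleus with no coda, so it is open.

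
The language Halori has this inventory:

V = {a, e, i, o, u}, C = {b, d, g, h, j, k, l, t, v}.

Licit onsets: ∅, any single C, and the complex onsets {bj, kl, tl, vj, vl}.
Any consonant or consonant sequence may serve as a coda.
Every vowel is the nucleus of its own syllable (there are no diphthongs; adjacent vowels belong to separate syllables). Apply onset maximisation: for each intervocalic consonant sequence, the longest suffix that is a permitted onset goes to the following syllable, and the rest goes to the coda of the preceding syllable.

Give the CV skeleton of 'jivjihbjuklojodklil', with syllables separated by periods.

The vowels are i, i, u, o, o, i — 6 nuclei, so 6 syllables.
/i…i/ gap (V1→V2): cluster /vj/ — /vj/ is itself a permitted onset, so the whole cluster goes right; preceding coda = ∅.
/i…u/ gap (V2→V3): /hbj/ — longest licit onset from the right is /bj/, leaving /h/ as coda.
/u…o/ gap (V3→V4): cluster /kl/ — /kl/ is itself a permitted onset, so the whole cluster goes right; preceding coda = ∅.
/o…o/ gap (V4→V5): just /j/ — single C goes to the following onset.
/o…i/ gap (V5→V6): /dkl/; trying suffixes from longest down, /kl/ is the first permitted one, so coda /d/ | onset /kl/.
Putting it together: ji.vjih.bju.klo.jod.klil.
Mapping each syllable to C/V: /ji/ → CV, /vjih/ → CCVC, /bju/ → CCV, /klo/ → CCV, /jod/ → CVC, /klil/ → CCVC.

CV.CCVC.CCV.CCV.CVC.CCVC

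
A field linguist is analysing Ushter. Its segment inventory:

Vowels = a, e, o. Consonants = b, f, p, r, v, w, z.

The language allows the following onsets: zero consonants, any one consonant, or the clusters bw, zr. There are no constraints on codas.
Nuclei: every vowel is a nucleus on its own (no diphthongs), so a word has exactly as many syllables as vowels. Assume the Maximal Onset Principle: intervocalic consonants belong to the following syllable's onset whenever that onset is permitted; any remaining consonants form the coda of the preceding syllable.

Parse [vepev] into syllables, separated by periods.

The vowels are e, e — 2 nuclei, so 2 syllables.
V1 /e/ – V2 /e/: /p/ is a single consonant, so it becomes the next onset.

ve.pev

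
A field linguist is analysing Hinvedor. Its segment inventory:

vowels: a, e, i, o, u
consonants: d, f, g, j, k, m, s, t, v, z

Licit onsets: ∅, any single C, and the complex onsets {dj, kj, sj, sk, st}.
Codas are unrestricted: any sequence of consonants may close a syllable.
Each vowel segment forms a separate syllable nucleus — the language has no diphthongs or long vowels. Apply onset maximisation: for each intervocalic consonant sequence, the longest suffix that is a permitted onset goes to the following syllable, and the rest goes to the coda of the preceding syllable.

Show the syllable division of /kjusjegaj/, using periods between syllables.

The vowels are u, e, a — 3 nuclei, so 3 syllables.
V1 /u/ – V2 /e/: /sj/ is a licit onset in full, so it all attaches to the next syllable.
V2 /e/ – V3 /a/: /g/ is a single consonant, so it becomes the next onset.

kju.sje.gaj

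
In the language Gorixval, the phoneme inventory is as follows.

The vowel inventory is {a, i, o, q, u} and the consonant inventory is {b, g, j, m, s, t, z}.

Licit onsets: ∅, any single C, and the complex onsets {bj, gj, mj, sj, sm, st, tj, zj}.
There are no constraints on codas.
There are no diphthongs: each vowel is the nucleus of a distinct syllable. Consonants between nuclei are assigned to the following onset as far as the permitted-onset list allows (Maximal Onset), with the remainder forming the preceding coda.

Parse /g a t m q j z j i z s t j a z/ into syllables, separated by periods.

Vowels present: a, q, i, a; each is a nucleus, giving 4 syllables.
σ1/σ2 boundary: /tm/; trying suffixes from longest down, /m/ is the first permitted one, so coda /t/ | onset /m/.
σ2/σ3 boundary: cluster /jzj/ — the longest permitted-onset suffix is /zj/; onset = /zj/, preceding coda = /j/.
σ3/σ4 boundary: cluster /zstj/ — the longest permitted-onset suffix is /tj/; onset = /tj/, preceding coda = /zs/.

gat.mqj.zjizs.tjaz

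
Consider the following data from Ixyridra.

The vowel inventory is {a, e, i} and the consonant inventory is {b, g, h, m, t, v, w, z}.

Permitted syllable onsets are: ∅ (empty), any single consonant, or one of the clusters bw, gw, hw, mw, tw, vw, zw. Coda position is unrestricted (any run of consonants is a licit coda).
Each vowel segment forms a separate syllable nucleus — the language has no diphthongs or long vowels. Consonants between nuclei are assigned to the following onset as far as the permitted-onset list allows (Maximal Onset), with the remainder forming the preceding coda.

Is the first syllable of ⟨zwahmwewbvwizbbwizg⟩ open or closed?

The vowels are a, e, i, i — 4 nuclei, so 4 syllables.
/a…e/ gap (V1→V2): /hmw/ — longest licit onset from the right is /mw/, leaving /h/ as coda.
/e…i/ gap (V2→V3): /wbvw/ splits as /wb/ + /vw/ (/vw/ is the longest suffix that is a licit onset).
/i…i/ gap (V3→V4): cluster /zbbw/ — the longest permitted-onset suffix is /bw/; onset = /bw/, preceding coda = /zb/.
So the parse is zwah.mwewb.vwizb.bwizg.
Syllable 1 is /zwah/ with coda /h/, so it is closed.

closed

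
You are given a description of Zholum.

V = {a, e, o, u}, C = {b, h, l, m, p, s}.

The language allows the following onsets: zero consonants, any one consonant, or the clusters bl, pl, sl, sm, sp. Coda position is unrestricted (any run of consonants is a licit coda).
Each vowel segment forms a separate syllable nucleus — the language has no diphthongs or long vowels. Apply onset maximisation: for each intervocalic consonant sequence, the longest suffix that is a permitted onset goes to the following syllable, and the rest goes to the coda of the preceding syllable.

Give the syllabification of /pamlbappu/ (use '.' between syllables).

Nuclei (vowels): a, a, u → 3 syllables.
Between /a/ (V1) and /a/ (V2): /mlb/ splits as /ml/ + /b/ (/b/ is the longest suffix that is a licit onset).
Between /a/ (V2) and /u/ (V3): /pp/ splits as /p/ + /p/ (/p/ is the longest suffix that is a licit onset).

paml.bap.pu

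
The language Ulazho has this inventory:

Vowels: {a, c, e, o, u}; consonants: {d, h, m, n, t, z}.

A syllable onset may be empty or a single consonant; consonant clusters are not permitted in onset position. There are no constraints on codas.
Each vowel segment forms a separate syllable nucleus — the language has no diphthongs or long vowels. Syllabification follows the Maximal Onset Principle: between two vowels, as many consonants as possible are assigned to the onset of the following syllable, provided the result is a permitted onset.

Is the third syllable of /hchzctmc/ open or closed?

open

The vowels are c, c, c — 3 nuclei, so 3 syllables.
/c…c/ gap (V1→V2): cluster /hz/ — the longest permitted-onset suffix is /z/; onset = /z/, preceding coda = /h/.
/c…c/ gap (V2→V3): /tm/ splits as /t/ + /m/ (/m/ is the longest suffix that is a licit onset).
So the parse is hch.zct.mc.
Syllable 3 is /mc/; it ends in its nucleus with no coda, so it is open.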